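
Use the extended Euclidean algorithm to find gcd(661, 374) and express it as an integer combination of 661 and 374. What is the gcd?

Euclidean algorithm:
661 = 1*374 + 287
374 = 1*287 + 87
287 = 3*87 + 26
87 = 3*26 + 9
26 = 2*9 + 8
9 = 1*8 + 1
8 = 8*1 + 0
gcd(661, 374) = 1.
Back-substituting:
1 = 9 − 8
1 = −26 + 3·9
1 = 3·87 − 10·26
1 = −10·287 + 33·87
1 = 33·374 − 43·287
1 = −43·661 + 76·374
So 1 = (-43)·661 + (76)·374.

1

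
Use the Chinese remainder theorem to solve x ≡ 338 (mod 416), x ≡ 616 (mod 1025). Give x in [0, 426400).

Write x = 338 + 416·k. Then 416·k ≡ 616 − 338 ≡ 278 (mod 1025).
Need 416⁻¹ mod 1025. Extended Euclid on (1025, 416):
1025 = 2×416 + 193
416 = 2×193 + 30
193 = 6×30 + 13
30 = 2×13 + 4
13 = 3×4 + 1
4 = 4×1 + 0
Back-substitute:
1 = 13 − 3·4
1 = −3·30 + 7·13
1 = 7·193 − 45·30
1 = −45·416 + 97·193
1 = 97·1025 − 239·416
416⁻¹ ≡ 786 (mod 1025), so k ≡ 786·278 ≡ 183 (mod 1025).
x = 338 + 416·183 = 76466.

76466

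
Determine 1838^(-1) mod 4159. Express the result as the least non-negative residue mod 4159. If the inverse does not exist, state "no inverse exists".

Apply the Euclidean algorithm to 4159 and 1838:
4159 = 2·1838 + 483
1838 = 3·483 + 389
483 = 1·389 + 94
389 = 4·94 + 13
94 = 7·13 + 3
13 = 4·3 + 1
3 = 3·1 + 0
gcd = 1, so the inverse exists. Back-substitute:
1 = 13 − 4·3
1 = −4·94 + 29·13
1 = 29·389 − 120·94
1 = −120·483 + 149·389
1 = 149·1838 − 567·483
1 = −567·4159 + 1283·1838
So 1838·1283 ≡ 1 (mod 4159).

1283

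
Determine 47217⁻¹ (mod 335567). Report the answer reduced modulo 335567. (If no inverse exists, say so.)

259054

Apply the Euclidean algorithm to 335567 and 47217:
335567 = 7*47217 + 5048
47217 = 9*5048 + 1785
5048 = 2*1785 + 1478
1785 = 1*1478 + 307
1478 = 4*307 + 250
307 = 1*250 + 57
250 = 4*57 + 22
57 = 2*22 + 13
22 = 1*13 + 9
13 = 1*9 + 4
9 = 2*4 + 1
4 = 4*1 + 0
gcd = 1, so the inverse exists. Back-substitute:
1 = 9 − 2·4
1 = −2·13 + 3·9
1 = 3·22 − 5·13
1 = −5·57 + 13·22
1 = 13·250 − 57·57
1 = −57·307 + 70·250
1 = 70·1478 − 337·307
1 = −337·1785 + 407·1478
1 = 407·5048 − 1151·1785
1 = −1151·47217 + 10766·5048
1 = 10766·335567 − 76513·47217
So 47217·(-76513) ≡ 1 (mod 335567), and -76513 ≡ 259054 (mod 335567).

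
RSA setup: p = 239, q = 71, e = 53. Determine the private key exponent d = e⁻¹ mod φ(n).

15717

φ(n) = (p−1)(q−1) = 238·70 = 16660.
Need d with 53·d ≡ 1 (mod 16660). Apply the extended Euclidean algorithm:
16660 = 314*53 + 18
53 = 2*18 + 17
18 = 1*17 + 1
17 = 17*1 + 0
Back-substitute:
1 = 18 − 17
1 = −53 + 3·18
1 = 3·16660 − 943·53
So 53·(-943) ≡ 1 (mod 16660), hence d ≡ -943 ≡ 15717 (mod 16660).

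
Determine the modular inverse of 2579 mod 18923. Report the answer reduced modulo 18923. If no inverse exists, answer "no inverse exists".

9766

Apply the Euclidean algorithm to 18923 and 2579:
18923 = 7×2579 + 870
2579 = 2×870 + 839
870 = 1×839 + 31
839 = 27×31 + 2
31 = 15×2 + 1
2 = 2×1 + 0
The gcd is 1. Working backward:
1 = 31 − 15·2
1 = −15·839 + 406·31
1 = 406·870 − 421·839
1 = −421·2579 + 1248·870
1 = 1248·18923 − 9157·2579
Thus 2579·(-9157) ≡ 1 (mod 18923); reducing, -9157 mod 18923 = 9766.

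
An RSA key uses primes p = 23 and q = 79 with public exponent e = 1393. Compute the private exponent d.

85

φ(n) = (p−1)(q−1) = 22·78 = 1716.
Need d with 1393·d ≡ 1 (mod 1716). Apply the extended Euclidean algorithm:
1716 = 1×1393 + 323
1393 = 4×323 + 101
323 = 3×101 + 20
101 = 5×20 + 1
20 = 20×1 + 0
Back-substitute:
1 = 101 − 5·20
1 = −5·323 + 16·101
1 = 16·1393 − 69·323
1 = −69·1716 + 85·1393
So 1393·85 ≡ 1 (mod 1716), hence d = 85.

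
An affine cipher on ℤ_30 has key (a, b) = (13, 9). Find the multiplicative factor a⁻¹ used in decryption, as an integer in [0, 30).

7

gcd(30, 13) by repeated division:
30 = 2*13 + 4
13 = 3*4 + 1
4 = 4*1 + 0
Since gcd(13, 30) = 1, back-substitute to write 1 as a combination:
1 = 13 − 3·4
1 = −3·30 + 7·13
So 13·7 ≡ 1 (mod 30).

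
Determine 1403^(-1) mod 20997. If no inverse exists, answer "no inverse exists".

Apply the Euclidean algorithm to 20997 and 1403:
20997 = 14·1403 + 1355
1403 = 1·1355 + 48
1355 = 28·48 + 11
48 = 4·11 + 4
11 = 2·4 + 3
4 = 1·3 + 1
3 = 3·1 + 0
The gcd is 1. Working backward:
1 = 4 − 3
1 = −11 + 3·4
1 = 3·48 − 13·11
1 = −13·1355 + 367·48
1 = 367·1403 − 380·1355
1 = −380·20997 + 5687·1403
So 1403·5687 ≡ 1 (mod 20997).

5687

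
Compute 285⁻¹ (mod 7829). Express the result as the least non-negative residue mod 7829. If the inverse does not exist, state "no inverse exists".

4148

Extended Euclidean algorithm:
7829 = 27·285 + 134
285 = 2·134 + 17
134 = 7·17 + 15
17 = 1·15 + 2
15 = 7·2 + 1
2 = 2·1 + 0
gcd = 1, so the inverse exists. Back-substitute:
1 = 15 − 7·2
1 = −7·17 + 8·15
1 = 8·134 − 63·17
1 = −63·285 + 134·134
1 = 134·7829 − 3681·285
Hence 285⁻¹ ≡ -3681 ≡ 4148 (mod 7829).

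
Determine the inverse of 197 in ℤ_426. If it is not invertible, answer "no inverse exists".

173

Apply the Euclidean algorithm to 426 and 197:
426 = 2·197 + 32
197 = 6·32 + 5
32 = 6·5 + 2
5 = 2·2 + 1
2 = 2·1 + 0
The gcd is 1. Working backward:
1 = 5 − 2·2
1 = −2·32 + 13·5
1 = 13·197 − 80·32
1 = −80·426 + 173·197
So 197·173 ≡ 1 (mod 426).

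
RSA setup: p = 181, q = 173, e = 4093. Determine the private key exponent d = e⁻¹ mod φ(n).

φ(n) = (p−1)(q−1) = 180·172 = 30960.
Need d with 4093·d ≡ 1 (mod 30960). Apply the extended Euclidean algorithm:
30960 = 7*4093 + 2309
4093 = 1*2309 + 1784
2309 = 1*1784 + 525
1784 = 3*525 + 209
525 = 2*209 + 107
209 = 1*107 + 102
107 = 1*102 + 5
102 = 20*5 + 2
5 = 2*2 + 1
2 = 2*1 + 0
Back-substitute:
1 = 5 − 2·2
1 = −2·102 + 41·5
1 = 41·107 − 43·102
1 = −43·209 + 84·107
1 = 84·525 − 211·209
1 = −211·1784 + 717·525
1 = 717·2309 − 928·1784
1 = −928·4093 + 1645·2309
1 = 1645·30960 − 12443·4093
So 4093·(-12443) ≡ 1 (mod 30960), hence d ≡ -12443 ≡ 18517 (mod 30960).

18517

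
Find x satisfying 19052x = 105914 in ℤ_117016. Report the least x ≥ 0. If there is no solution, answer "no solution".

gcd(19052, 117016):
117016 = 6*19052 + 2704
19052 = 7*2704 + 124
2704 = 21*124 + 100
124 = 1*100 + 24
100 = 4*24 + 4
24 = 6*4 + 0
gcd = 4, but 4 ∤ 105914, so the congruence has no solution.

no solution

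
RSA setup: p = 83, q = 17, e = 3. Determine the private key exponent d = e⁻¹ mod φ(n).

φ(n) = (p−1)(q−1) = 82·16 = 1312.
Need d with 3·d ≡ 1 (mod 1312). Apply the extended Euclidean algorithm:
1312 = 437×3 + 1
3 = 3×1 + 0
Back-substitute:
1 = 1312 − 437·3
So 3·(-437) ≡ 1 (mod 1312), hence d ≡ -437 ≡ 875 (mod 1312).

875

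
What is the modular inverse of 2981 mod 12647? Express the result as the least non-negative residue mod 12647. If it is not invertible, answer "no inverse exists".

Extended Euclidean algorithm:
12647 = 4×2981 + 723
2981 = 4×723 + 89
723 = 8×89 + 11
89 = 8×11 + 1
11 = 11×1 + 0
Since gcd(2981, 12647) = 1, back-substitute to write 1 as a combination:
1 = 89 − 8·11
1 = −8·723 + 65·89
1 = 65·2981 − 268·723
1 = −268·12647 + 1137·2981
So 2981·1137 ≡ 1 (mod 12647).

1137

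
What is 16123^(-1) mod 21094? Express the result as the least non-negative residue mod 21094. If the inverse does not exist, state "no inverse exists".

Apply the Euclidean algorithm to 21094 and 16123:
21094 = 1×16123 + 4971
16123 = 3×4971 + 1210
4971 = 4×1210 + 131
1210 = 9×131 + 31
131 = 4×31 + 7
31 = 4×7 + 3
7 = 2×3 + 1
3 = 3×1 + 0
gcd = 1, so the inverse exists. Back-substitute:
1 = 7 − 2·3
1 = −2·31 + 9·7
1 = 9·131 − 38·31
1 = −38·1210 + 351·131
1 = 351·4971 − 1442·1210
1 = −1442·16123 + 4677·4971
1 = 4677·21094 − 6119·16123
Hence 16123⁻¹ ≡ -6119 ≡ 14975 (mod 21094).

14975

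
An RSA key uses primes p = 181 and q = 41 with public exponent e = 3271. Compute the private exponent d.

3031

φ(n) = (p−1)(q−1) = 180·40 = 7200.
Need d with 3271·d ≡ 1 (mod 7200). Apply the extended Euclidean algorithm:
7200 = 2*3271 + 658
3271 = 4*658 + 639
658 = 1*639 + 19
639 = 33*19 + 12
19 = 1*12 + 7
12 = 1*7 + 5
7 = 1*5 + 2
5 = 2*2 + 1
2 = 2*1 + 0
Back-substitute:
1 = 5 − 2·2
1 = −2·7 + 3·5
1 = 3·12 − 5·7
1 = −5·19 + 8·12
1 = 8·639 − 269·19
1 = −269·658 + 277·639
1 = 277·3271 − 1377·658
1 = −1377·7200 + 3031·3271
So 3271·3031 ≡ 1 (mod 7200), hence d = 3031.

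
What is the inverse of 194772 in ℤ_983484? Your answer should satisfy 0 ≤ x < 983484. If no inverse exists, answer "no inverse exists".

no inverse exists

Compute gcd(194772, 983484):
983484 = 5*194772 + 9624
194772 = 20*9624 + 2292
9624 = 4*2292 + 456
2292 = 5*456 + 12
456 = 38*12 + 0
Since gcd = 12 > 1, 194772 is not a unit mod 983484.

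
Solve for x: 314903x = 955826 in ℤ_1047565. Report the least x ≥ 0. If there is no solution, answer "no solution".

First find gcd(314903, 1047565):
1047565 = 3·314903 + 102856
314903 = 3·102856 + 6335
102856 = 16·6335 + 1496
6335 = 4·1496 + 351
1496 = 4·351 + 92
351 = 3·92 + 75
92 = 1·75 + 17
75 = 4·17 + 7
17 = 2·7 + 3
7 = 2·3 + 1
3 = 3·1 + 0
gcd = 1, so a unique solution mod 1047565 exists.
Back-substitute for the Bézout coefficients:
1 = 7 − 2·3
1 = −2·17 + 5·7
1 = 5·75 − 22·17
1 = −22·92 + 27·75
1 = 27·351 − 103·92
1 = −103·1496 + 439·351
1 = 439·6335 − 1859·1496
1 = −1859·102856 + 30183·6335
1 = 30183·314903 − 92408·102856
1 = −92408·1047565 + 307407·314903
So 314903·(307407) ≡ 1 (mod 1047565), giving 314903⁻¹ ≡ 307407.
x ≡ 314903⁻¹·955826 ≡ 307407·955826 ≡ 286592 (mod 1047565).

286592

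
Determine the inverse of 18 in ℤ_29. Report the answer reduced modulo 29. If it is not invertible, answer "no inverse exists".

Apply the Euclidean algorithm to 29 and 18:
29 = 1·18 + 11
18 = 1·11 + 7
11 = 1·7 + 4
7 = 1·4 + 3
4 = 1·3 + 1
3 = 3·1 + 0
Since gcd(18, 29) = 1, back-substitute to write 1 as a combination:
1 = 4 − 3
1 = −7 + 2·4
1 = 2·11 − 3·7
1 = −3·18 + 5·11
1 = 5·29 − 8·18
Hence 18⁻¹ ≡ -8 ≡ 21 (mod 29).

21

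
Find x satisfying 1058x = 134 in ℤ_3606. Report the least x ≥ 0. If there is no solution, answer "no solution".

358

First find gcd(1058, 3606):
3606 = 3×1058 + 432
1058 = 2×432 + 194
432 = 2×194 + 44
194 = 4×44 + 18
44 = 2×18 + 8
18 = 2×8 + 2
8 = 4×2 + 0
gcd = 2 and 2 | 134, so solutions exist. Divide through by 2: 529x ≡ 67 (mod 1803).
Now find 529⁻¹ mod 1803:
1803 = 3*529 + 216
529 = 2*216 + 97
216 = 2*97 + 22
97 = 4*22 + 9
22 = 2*9 + 4
9 = 2*4 + 1
4 = 4*1 + 0
Back-substitute:
1 = 9 − 2·4
1 = −2·22 + 5·9
1 = 5·97 − 22·22
1 = −22·216 + 49·97
1 = 49·529 − 120·216
1 = −120·1803 + 409·529
So 529⁻¹ ≡ 409 (mod 1803).
Then x ≡ 409·67 ≡ 358 (mod 1803); the smallest non-negative solution is x = 358.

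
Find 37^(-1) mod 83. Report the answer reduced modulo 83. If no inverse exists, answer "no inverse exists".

Apply the Euclidean algorithm to 83 and 37:
83 = 2·37 + 9
37 = 4·9 + 1
9 = 9·1 + 0
gcd = 1, so the inverse exists. Back-substitute:
1 = 37 − 4·9
1 = −4·83 + 9·37
So 37·9 ≡ 1 (mod 83).

9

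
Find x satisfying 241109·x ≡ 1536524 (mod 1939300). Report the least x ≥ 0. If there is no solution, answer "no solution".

First find gcd(241109, 1939300):
1939300 = 8×241109 + 10428
241109 = 23×10428 + 1265
10428 = 8×1265 + 308
1265 = 4×308 + 33
308 = 9×33 + 11
33 = 3×11 + 0
gcd = 11 and 11 | 1536524, so solutions exist. Divide through by 11: 21919x ≡ 139684 (mod 176300).
Now find 21919⁻¹ mod 176300:
176300 = 8*21919 + 948
21919 = 23*948 + 115
948 = 8*115 + 28
115 = 4*28 + 3
28 = 9*3 + 1
3 = 3*1 + 0
Back-substitute:
1 = 28 − 9·3
1 = −9·115 + 37·28
1 = 37·948 − 305·115
1 = −305·21919 + 7052·948
1 = 7052·176300 − 56721·21919
So 21919·(-56721) ≡ 1 (mod 176300), i.e. 21919⁻¹ ≡ 119579.
Then x ≡ 119579·139684 ≡ 82136 (mod 176300); the smallest non-negative solution is x = 82136.

82136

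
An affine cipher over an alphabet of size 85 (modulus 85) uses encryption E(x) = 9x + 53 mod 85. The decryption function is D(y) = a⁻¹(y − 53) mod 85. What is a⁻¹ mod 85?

19

Apply the Euclidean algorithm to 85 and 9:
85 = 9×9 + 4
9 = 2×4 + 1
4 = 4×1 + 0
The gcd is 1. Working backward:
1 = 9 − 2·4
1 = −2·85 + 19·9
So 9·19 ≡ 1 (mod 85).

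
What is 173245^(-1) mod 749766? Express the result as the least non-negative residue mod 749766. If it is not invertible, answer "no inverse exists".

gcd(749766, 173245) by repeated division:
749766 = 4×173245 + 56786
173245 = 3×56786 + 2887
56786 = 19×2887 + 1933
2887 = 1×1933 + 954
1933 = 2×954 + 25
954 = 38×25 + 4
25 = 6×4 + 1
4 = 4×1 + 0
Since gcd(173245, 749766) = 1, back-substitute to write 1 as a combination:
1 = 25 − 6·4
1 = −6·954 + 229·25
1 = 229·1933 − 464·954
1 = −464·2887 + 693·1933
1 = 693·56786 − 13631·2887
1 = −13631·173245 + 41586·56786
1 = 41586·749766 − 179975·173245
Hence 173245⁻¹ ≡ -179975 ≡ 569791 (mod 749766).

569791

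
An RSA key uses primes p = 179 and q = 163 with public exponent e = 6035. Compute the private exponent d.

φ(n) = (p−1)(q−1) = 178·162 = 28836.
Need d with 6035·d ≡ 1 (mod 28836). Apply the extended Euclidean algorithm:
28836 = 4×6035 + 4696
6035 = 1×4696 + 1339
4696 = 3×1339 + 679
1339 = 1×679 + 660
679 = 1×660 + 19
660 = 34×19 + 14
19 = 1×14 + 5
14 = 2×5 + 4
5 = 1×4 + 1
4 = 4×1 + 0
Back-substitute:
1 = 5 − 4
1 = −14 + 3·5
1 = 3·19 − 4·14
1 = −4·660 + 139·19
1 = 139·679 − 143·660
1 = −143·1339 + 282·679
1 = 282·4696 − 989·1339
1 = −989·6035 + 1271·4696
1 = 1271·28836 − 6073·6035
So 6035·(-6073) ≡ 1 (mod 28836), hence d ≡ -6073 ≡ 22763 (mod 28836).

22763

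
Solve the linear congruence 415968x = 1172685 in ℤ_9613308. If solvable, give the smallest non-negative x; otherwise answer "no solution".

no solution

gcd(415968, 9613308):
9613308 = 23×415968 + 46044
415968 = 9×46044 + 1572
46044 = 29×1572 + 456
1572 = 3×456 + 204
456 = 2×204 + 48
204 = 4×48 + 12
48 = 4×12 + 0
gcd = 12, but 12 ∤ 1172685, so the congruence has no solution.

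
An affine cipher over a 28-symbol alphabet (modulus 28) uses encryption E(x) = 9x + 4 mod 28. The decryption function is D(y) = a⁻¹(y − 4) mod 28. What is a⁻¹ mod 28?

Run Euclid on (28, 9):
28 = 3·9 + 1
9 = 9·1 + 0
The gcd is 1. Working backward:
1 = 28 − 3·9
Hence 9⁻¹ ≡ -3 ≡ 25 (mod 28).

25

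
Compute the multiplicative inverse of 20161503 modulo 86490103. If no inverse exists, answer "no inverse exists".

84232116

Apply the Euclidean algorithm to 86490103 and 20161503:
86490103 = 4*20161503 + 5844091
20161503 = 3*5844091 + 2629230
5844091 = 2*2629230 + 585631
2629230 = 4*585631 + 286706
585631 = 2*286706 + 12219
286706 = 23*12219 + 5669
12219 = 2*5669 + 881
5669 = 6*881 + 383
881 = 2*383 + 115
383 = 3*115 + 38
115 = 3*38 + 1
38 = 38*1 + 0
Since gcd(20161503, 86490103) = 1, back-substitute to write 1 as a combination:
1 = 115 − 3·38
1 = −3·383 + 10·115
1 = 10·881 − 23·383
1 = −23·5669 + 148·881
1 = 148·12219 − 319·5669
1 = −319·286706 + 7485·12219
1 = 7485·585631 − 15289·286706
1 = −15289·2629230 + 68641·585631
1 = 68641·5844091 − 152571·2629230
1 = −152571·20161503 + 526354·5844091
1 = 526354·86490103 − 2257987·20161503
So 20161503·(-2257987) ≡ 1 (mod 86490103), and -2257987 ≡ 84232116 (mod 86490103).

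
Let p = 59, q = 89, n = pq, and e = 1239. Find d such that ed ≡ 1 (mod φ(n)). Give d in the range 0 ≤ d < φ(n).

1207

φ(n) = (p−1)(q−1) = 58·88 = 5104.
Need d with 1239·d ≡ 1 (mod 5104). Apply the extended Euclidean algorithm:
5104 = 4·1239 + 148
1239 = 8·148 + 55
148 = 2·55 + 38
55 = 1·38 + 17
38 = 2·17 + 4
17 = 4·4 + 1
4 = 4·1 + 0
Back-substitute:
1 = 17 − 4·4
1 = −4·38 + 9·17
1 = 9·55 − 13·38
1 = −13·148 + 35·55
1 = 35·1239 − 293·148
1 = −293·5104 + 1207·1239
So 1239·1207 ≡ 1 (mod 5104), hence d = 1207.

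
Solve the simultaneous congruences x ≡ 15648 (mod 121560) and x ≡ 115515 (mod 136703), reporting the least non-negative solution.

Write x = 15648 + 121560·k. Then 121560·k ≡ 115515 − 15648 ≡ 99867 (mod 136703).
Need 121560⁻¹ mod 136703. Extended Euclid on (136703, 121560):
136703 = 1*121560 + 15143
121560 = 8*15143 + 416
15143 = 36*416 + 167
416 = 2*167 + 82
167 = 2*82 + 3
82 = 27*3 + 1
3 = 3*1 + 0
Back-substitute:
1 = 82 − 27·3
1 = −27·167 + 55·82
1 = 55·416 − 137·167
1 = −137·15143 + 4987·416
1 = 4987·121560 − 40033·15143
1 = −40033·136703 + 45020·121560
121560⁻¹ ≡ 45020 (mod 136703), so k ≡ 45020·99867 ≡ 124076 (mod 136703).
x = 15648 + 121560·124076 = 15082694208.

15082694208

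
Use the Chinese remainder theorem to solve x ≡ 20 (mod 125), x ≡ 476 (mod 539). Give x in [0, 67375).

Write x = 20 + 125·k. Then 125·k ≡ 476 − 20 ≡ 456 (mod 539).
Need 125⁻¹ mod 539. Extended Euclid on (539, 125):
539 = 4×125 + 39
125 = 3×39 + 8
39 = 4×8 + 7
8 = 1×7 + 1
7 = 7×1 + 0
Back-substitute:
1 = 8 − 7
1 = −39 + 5·8
1 = 5·125 − 16·39
1 = −16·539 + 69·125
125⁻¹ ≡ 69 (mod 539), so k ≡ 69·456 ≡ 202 (mod 539).
x = 20 + 125·202 = 25270.

25270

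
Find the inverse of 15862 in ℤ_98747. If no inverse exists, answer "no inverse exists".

no inverse exists

Compute gcd(15862, 98747):
98747 = 6*15862 + 3575
15862 = 4*3575 + 1562
3575 = 2*1562 + 451
1562 = 3*451 + 209
451 = 2*209 + 33
209 = 6*33 + 11
33 = 3*11 + 0
The gcd is 11, not 1, hence no inverse exists.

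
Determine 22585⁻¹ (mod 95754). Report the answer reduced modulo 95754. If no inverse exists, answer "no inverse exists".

18553

Apply the Euclidean algorithm to 95754 and 22585:
95754 = 4·22585 + 5414
22585 = 4·5414 + 929
5414 = 5·929 + 769
929 = 1·769 + 160
769 = 4·160 + 129
160 = 1·129 + 31
129 = 4·31 + 5
31 = 6·5 + 1
5 = 5·1 + 0
gcd = 1, so the inverse exists. Back-substitute:
1 = 31 − 6·5
1 = −6·129 + 25·31
1 = 25·160 − 31·129
1 = −31·769 + 149·160
1 = 149·929 − 180·769
1 = −180·5414 + 1049·929
1 = 1049·22585 − 4376·5414
1 = −4376·95754 + 18553·22585
So 22585·18553 ≡ 1 (mod 95754).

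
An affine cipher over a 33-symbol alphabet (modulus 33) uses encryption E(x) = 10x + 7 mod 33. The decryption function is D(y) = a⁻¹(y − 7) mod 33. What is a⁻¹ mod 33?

gcd(33, 10) by repeated division:
33 = 3×10 + 3
10 = 3×3 + 1
3 = 3×1 + 0
The gcd is 1. Working backward:
1 = 10 − 3·3
1 = −3·33 + 10·10
So 10·10 ≡ 1 (mod 33).

10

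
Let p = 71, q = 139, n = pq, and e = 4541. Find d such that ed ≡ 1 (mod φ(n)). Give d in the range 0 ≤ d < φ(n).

φ(n) = (p−1)(q−1) = 70·138 = 9660.
Need d with 4541·d ≡ 1 (mod 9660). Apply the extended Euclidean algorithm:
9660 = 2*4541 + 578
4541 = 7*578 + 495
578 = 1*495 + 83
495 = 5*83 + 80
83 = 1*80 + 3
80 = 26*3 + 2
3 = 1*2 + 1
2 = 2*1 + 0
Back-substitute:
1 = 3 − 2
1 = −80 + 27·3
1 = 27·83 − 28·80
1 = −28·495 + 167·83
1 = 167·578 − 195·495
1 = −195·4541 + 1532·578
1 = 1532·9660 − 3259·4541
So 4541·(-3259) ≡ 1 (mod 9660), hence d ≡ -3259 ≡ 6401 (mod 9660).

6401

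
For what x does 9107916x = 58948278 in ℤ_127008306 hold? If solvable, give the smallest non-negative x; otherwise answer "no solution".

18920779

First find gcd(9107916, 127008306):
127008306 = 13×9107916 + 8605398
9107916 = 1×8605398 + 502518
8605398 = 17×502518 + 62592
502518 = 8×62592 + 1782
62592 = 35×1782 + 222
1782 = 8×222 + 6
222 = 37×6 + 0
gcd = 6 and 6 | 58948278, so solutions exist. Divide through by 6: 1517986x ≡ 9824713 (mod 21168051).
Now find 1517986⁻¹ mod 21168051:
21168051 = 13·1517986 + 1434233
1517986 = 1·1434233 + 83753
1434233 = 17·83753 + 10432
83753 = 8·10432 + 297
10432 = 35·297 + 37
297 = 8·37 + 1
37 = 37·1 + 0
Back-substitute:
1 = 297 − 8·37
1 = −8·10432 + 281·297
1 = 281·83753 − 2256·10432
1 = −2256·1434233 + 38633·83753
1 = 38633·1517986 − 40889·1434233
1 = −40889·21168051 + 570190·1517986
So 1517986⁻¹ ≡ 570190 (mod 21168051).
Then x ≡ 570190·9824713 ≡ 18920779 (mod 21168051); the smallest non-negative solution is x = 18920779.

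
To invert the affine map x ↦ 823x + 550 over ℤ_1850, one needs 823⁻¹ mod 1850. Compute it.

1587

gcd(1850, 823) by repeated division:
1850 = 2·823 + 204
823 = 4·204 + 7
204 = 29·7 + 1
7 = 7·1 + 0
Since gcd(823, 1850) = 1, back-substitute to write 1 as a combination:
1 = 204 − 29·7
1 = −29·823 + 117·204
1 = 117·1850 − 263·823
Hence 823⁻¹ ≡ -263 ≡ 1587 (mod 1850).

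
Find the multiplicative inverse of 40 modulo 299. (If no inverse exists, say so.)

Run Euclid on (299, 40):
299 = 7×40 + 19
40 = 2×19 + 2
19 = 9×2 + 1
2 = 2×1 + 0
The gcd is 1. Working backward:
1 = 19 − 9·2
1 = −9·40 + 19·19
1 = 19·299 − 142·40
Hence 40⁻¹ ≡ -142 ≡ 157 (mod 299).

157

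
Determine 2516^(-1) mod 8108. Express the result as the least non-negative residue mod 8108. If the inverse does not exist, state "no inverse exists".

no inverse exists

Compute gcd(2516, 8108):
8108 = 3*2516 + 560
2516 = 4*560 + 276
560 = 2*276 + 8
276 = 34*8 + 4
8 = 2*4 + 0
The gcd is 4, not 1, hence no inverse exists.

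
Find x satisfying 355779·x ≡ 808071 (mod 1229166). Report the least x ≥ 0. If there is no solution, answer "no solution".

no solution

gcd(355779, 1229166):
1229166 = 3·355779 + 161829
355779 = 2·161829 + 32121
161829 = 5·32121 + 1224
32121 = 26·1224 + 297
1224 = 4·297 + 36
297 = 8·36 + 9
36 = 4·9 + 0
gcd = 9, but 9 ∤ 808071, so the congruence has no solution.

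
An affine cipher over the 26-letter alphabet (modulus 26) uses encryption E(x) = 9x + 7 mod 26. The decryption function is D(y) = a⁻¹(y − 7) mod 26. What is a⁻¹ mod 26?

3

Extended Euclidean algorithm:
26 = 2×9 + 8
9 = 1×8 + 1
8 = 8×1 + 0
Since gcd(9, 26) = 1, back-substitute to write 1 as a combination:
1 = 9 − 8
1 = −26 + 3·9
So 9·3 ≡ 1 (mod 26).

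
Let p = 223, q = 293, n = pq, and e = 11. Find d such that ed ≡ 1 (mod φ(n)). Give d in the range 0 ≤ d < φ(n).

58931

φ(n) = (p−1)(q−1) = 222·292 = 64824.
Need d with 11·d ≡ 1 (mod 64824). Apply the extended Euclidean algorithm:
64824 = 5893*11 + 1
11 = 11*1 + 0
Back-substitute:
1 = 64824 − 5893·11
So 11·(-5893) ≡ 1 (mod 64824), hence d ≡ -5893 ≡ 58931 (mod 64824).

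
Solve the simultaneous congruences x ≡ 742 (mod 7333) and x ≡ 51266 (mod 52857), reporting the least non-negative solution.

Write x = 742 + 7333·k. Then 7333·k ≡ 51266 − 742 ≡ 50524 (mod 52857).
Need 7333⁻¹ mod 52857. Extended Euclid on (52857, 7333):
52857 = 7×7333 + 1526
7333 = 4×1526 + 1229
1526 = 1×1229 + 297
1229 = 4×297 + 41
297 = 7×41 + 10
41 = 4×10 + 1
10 = 10×1 + 0
Back-substitute:
1 = 41 − 4·10
1 = −4·297 + 29·41
1 = 29·1229 − 120·297
1 = −120·1526 + 149·1229
1 = 149·7333 − 716·1526
1 = −716·52857 + 5161·7333
7333⁻¹ ≡ 5161 (mod 52857), so k ≡ 5161·50524 ≡ 10783 (mod 52857).
x = 742 + 7333·10783 = 79072481.

79072481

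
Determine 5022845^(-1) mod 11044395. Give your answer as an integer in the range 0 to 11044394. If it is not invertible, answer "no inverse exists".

Compute gcd(5022845, 11044395):
11044395 = 2×5022845 + 998705
5022845 = 5×998705 + 29320
998705 = 34×29320 + 1825
29320 = 16×1825 + 120
1825 = 15×120 + 25
120 = 4×25 + 20
25 = 1×20 + 5
20 = 4×5 + 0
The gcd is 5, not 1, hence no inverse exists.

no inverse exists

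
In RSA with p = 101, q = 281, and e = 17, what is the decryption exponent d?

φ(n) = (p−1)(q−1) = 100·280 = 28000.
Need d with 17·d ≡ 1 (mod 28000). Apply the extended Euclidean algorithm:
28000 = 1647*17 + 1
17 = 17*1 + 0
Back-substitute:
1 = 28000 − 1647·17
So 17·(-1647) ≡ 1 (mod 28000), hence d ≡ -1647 ≡ 26353 (mod 28000).

26353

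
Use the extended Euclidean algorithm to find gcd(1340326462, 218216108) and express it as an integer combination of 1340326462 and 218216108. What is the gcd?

Apply Euclid's algorithm to 1340326462 and 218216108:
1340326462 = 6×218216108 + 31029814
218216108 = 7×31029814 + 1007410
31029814 = 30×1007410 + 807514
1007410 = 1×807514 + 199896
807514 = 4×199896 + 7930
199896 = 25×7930 + 1646
7930 = 4×1646 + 1346
1646 = 1×1346 + 300
1346 = 4×300 + 146
300 = 2×146 + 8
146 = 18×8 + 2
8 = 4×2 + 0
gcd(1340326462, 218216108) = 2.
Back-substituting:
2 = 146 − 18·8
2 = −18·300 + 37·146
2 = 37·1346 − 166·300
2 = −166·1646 + 203·1346
2 = 203·7930 − 978·1646
2 = −978·199896 + 24653·7930
2 = 24653·807514 − 99590·199896
2 = −99590·1007410 + 124243·807514
2 = 124243·31029814 − 3826880·1007410
2 = −3826880·218216108 + 26912403·31029814
2 = 26912403·1340326462 − 165301298·218216108
So 2 = (26912403)·1340326462 + (-165301298)·218216108.

2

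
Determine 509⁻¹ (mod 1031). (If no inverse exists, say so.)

555

Apply the Euclidean algorithm to 1031 and 509:
1031 = 2*509 + 13
509 = 39*13 + 2
13 = 6*2 + 1
2 = 2*1 + 0
Since gcd(509, 1031) = 1, back-substitute to write 1 as a combination:
1 = 13 − 6·2
1 = −6·509 + 235·13
1 = 235·1031 − 476·509
So 509·(-476) ≡ 1 (mod 1031), and -476 ≡ 555 (mod 1031).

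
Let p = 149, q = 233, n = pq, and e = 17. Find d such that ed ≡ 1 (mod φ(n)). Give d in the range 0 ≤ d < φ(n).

26257

φ(n) = (p−1)(q−1) = 148·232 = 34336.
Need d with 17·d ≡ 1 (mod 34336). Apply the extended Euclidean algorithm:
34336 = 2019*17 + 13
17 = 1*13 + 4
13 = 3*4 + 1
4 = 4*1 + 0
Back-substitute:
1 = 13 − 3·4
1 = −3·17 + 4·13
1 = 4·34336 − 8079·17
So 17·(-8079) ≡ 1 (mod 34336), hence d ≡ -8079 ≡ 26257 (mod 34336).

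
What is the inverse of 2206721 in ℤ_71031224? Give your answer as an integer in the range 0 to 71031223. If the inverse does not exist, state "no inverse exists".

Euclidean algorithm on 71031224, 2206721:
71031224 = 32*2206721 + 416152
2206721 = 5*416152 + 125961
416152 = 3*125961 + 38269
125961 = 3*38269 + 11154
38269 = 3*11154 + 4807
11154 = 2*4807 + 1540
4807 = 3*1540 + 187
1540 = 8*187 + 44
187 = 4*44 + 11
44 = 4*11 + 0
The gcd is 11, not 1, hence no inverse exists.

no inverse exists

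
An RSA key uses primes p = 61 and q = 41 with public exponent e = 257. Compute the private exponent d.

φ(n) = (p−1)(q−1) = 60·40 = 2400.
Need d with 257·d ≡ 1 (mod 2400). Apply the extended Euclidean algorithm:
2400 = 9·257 + 87
257 = 2·87 + 83
87 = 1·83 + 4
83 = 20·4 + 3
4 = 1·3 + 1
3 = 3·1 + 0
Back-substitute:
1 = 4 − 3
1 = −83 + 21·4
1 = 21·87 − 22·83
1 = −22·257 + 65·87
1 = 65·2400 − 607·257
So 257·(-607) ≡ 1 (mod 2400), hence d ≡ -607 ≡ 1793 (mod 2400).

1793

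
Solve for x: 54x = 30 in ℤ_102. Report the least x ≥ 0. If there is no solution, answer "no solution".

First find gcd(54, 102):
102 = 1*54 + 48
54 = 1*48 + 6
48 = 8*6 + 0
gcd = 6 and 6 | 30, so solutions exist. Divide through by 6: 9x ≡ 5 (mod 17).
Now find 9⁻¹ mod 17:
17 = 1×9 + 8
9 = 1×8 + 1
8 = 8×1 + 0
Back-substitute:
1 = 9 − 8
1 = −17 + 2·9
So 9⁻¹ ≡ 2 (mod 17).
Then x ≡ 2·5 ≡ 10 (mod 17); the smallest non-negative solution is x = 10.

10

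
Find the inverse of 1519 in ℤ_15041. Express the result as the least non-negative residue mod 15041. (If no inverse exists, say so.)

11407

gcd(15041, 1519) by repeated division:
15041 = 9×1519 + 1370
1519 = 1×1370 + 149
1370 = 9×149 + 29
149 = 5×29 + 4
29 = 7×4 + 1
4 = 4×1 + 0
Since gcd(1519, 15041) = 1, back-substitute to write 1 as a combination:
1 = 29 − 7·4
1 = −7·149 + 36·29
1 = 36·1370 − 331·149
1 = −331·1519 + 367·1370
1 = 367·15041 − 3634·1519
Hence 1519⁻¹ ≡ -3634 ≡ 11407 (mod 15041).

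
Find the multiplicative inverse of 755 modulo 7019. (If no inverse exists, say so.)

Apply the Euclidean algorithm to 7019 and 755:
7019 = 9·755 + 224
755 = 3·224 + 83
224 = 2·83 + 58
83 = 1·58 + 25
58 = 2·25 + 8
25 = 3·8 + 1
8 = 8·1 + 0
Since gcd(755, 7019) = 1, back-substitute to write 1 as a combination:
1 = 25 − 3·8
1 = −3·58 + 7·25
1 = 7·83 − 10·58
1 = −10·224 + 27·83
1 = 27·755 − 91·224
1 = −91·7019 + 846·755
So 755·846 ≡ 1 (mod 7019).

846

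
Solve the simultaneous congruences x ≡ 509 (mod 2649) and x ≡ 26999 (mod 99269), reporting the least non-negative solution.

26999

Write x = 509 + 2649·k. Then 2649·k ≡ 26999 − 509 ≡ 26490 (mod 99269).
Need 2649⁻¹ mod 99269. Extended Euclid on (99269, 2649):
99269 = 37×2649 + 1256
2649 = 2×1256 + 137
1256 = 9×137 + 23
137 = 5×23 + 22
23 = 1×22 + 1
22 = 22×1 + 0
Back-substitute:
1 = 23 − 22
1 = −137 + 6·23
1 = 6·1256 − 55·137
1 = −55·2649 + 116·1256
1 = 116·99269 − 4347·2649
2649⁻¹ ≡ 94922 (mod 99269), so k ≡ 94922·26490 ≡ 10 (mod 99269).
x = 509 + 2649·10 = 26999.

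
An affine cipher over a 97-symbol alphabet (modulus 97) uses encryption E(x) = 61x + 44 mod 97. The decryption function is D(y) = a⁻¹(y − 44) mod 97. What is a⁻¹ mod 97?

35

gcd(97, 61) by repeated division:
97 = 1×61 + 36
61 = 1×36 + 25
36 = 1×25 + 11
25 = 2×11 + 3
11 = 3×3 + 2
3 = 1×2 + 1
2 = 2×1 + 0
gcd = 1, so the inverse exists. Back-substitute:
1 = 3 − 2
1 = −11 + 4·3
1 = 4·25 − 9·11
1 = −9·36 + 13·25
1 = 13·61 − 22·36
1 = −22·97 + 35·61
So 61·35 ≡ 1 (mod 97).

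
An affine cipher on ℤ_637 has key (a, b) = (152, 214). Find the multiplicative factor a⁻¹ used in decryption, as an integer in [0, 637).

gcd(637, 152) by repeated division:
637 = 4×152 + 29
152 = 5×29 + 7
29 = 4×7 + 1
7 = 7×1 + 0
gcd = 1, so the inverse exists. Back-substitute:
1 = 29 − 4·7
1 = −4·152 + 21·29
1 = 21·637 − 88·152
Hence 152⁻¹ ≡ -88 ≡ 549 (mod 637).

549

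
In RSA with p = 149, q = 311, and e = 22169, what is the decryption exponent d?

14609

φ(n) = (p−1)(q−1) = 148·310 = 45880.
Need d with 22169·d ≡ 1 (mod 45880). Apply the extended Euclidean algorithm:
45880 = 2×22169 + 1542
22169 = 14×1542 + 581
1542 = 2×581 + 380
581 = 1×380 + 201
380 = 1×201 + 179
201 = 1×179 + 22
179 = 8×22 + 3
22 = 7×3 + 1
3 = 3×1 + 0
Back-substitute:
1 = 22 − 7·3
1 = −7·179 + 57·22
1 = 57·201 − 64·179
1 = −64·380 + 121·201
1 = 121·581 − 185·380
1 = −185·1542 + 491·581
1 = 491·22169 − 7059·1542
1 = −7059·45880 + 14609·22169
So 22169·14609 ≡ 1 (mod 45880), hence d = 14609.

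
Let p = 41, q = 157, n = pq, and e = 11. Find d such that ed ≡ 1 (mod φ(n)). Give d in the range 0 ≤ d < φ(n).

φ(n) = (p−1)(q−1) = 40·156 = 6240.
Need d with 11·d ≡ 1 (mod 6240). Apply the extended Euclidean algorithm:
6240 = 567×11 + 3
11 = 3×3 + 2
3 = 1×2 + 1
2 = 2×1 + 0
Back-substitute:
1 = 3 − 2
1 = −11 + 4·3
1 = 4·6240 − 2269·11
So 11·(-2269) ≡ 1 (mod 6240), hence d ≡ -2269 ≡ 3971 (mod 6240).

3971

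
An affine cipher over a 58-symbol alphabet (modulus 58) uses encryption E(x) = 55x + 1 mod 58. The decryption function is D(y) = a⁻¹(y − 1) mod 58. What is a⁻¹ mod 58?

19

Run Euclid on (58, 55):
58 = 1×55 + 3
55 = 18×3 + 1
3 = 3×1 + 0
The gcd is 1. Working backward:
1 = 55 − 18·3
1 = −18·58 + 19·55
So 55·19 ≡ 1 (mod 58).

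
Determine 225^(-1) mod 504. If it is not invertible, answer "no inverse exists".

Compute gcd(225, 504):
504 = 2·225 + 54
225 = 4·54 + 9
54 = 6·9 + 0
gcd(225, 504) = 9 ≠ 1, so 225 has no multiplicative inverse modulo 504.

no inverse exists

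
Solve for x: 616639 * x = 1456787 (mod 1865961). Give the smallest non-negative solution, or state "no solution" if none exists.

361778

First find gcd(616639, 1865961):
1865961 = 3×616639 + 16044
616639 = 38×16044 + 6967
16044 = 2×6967 + 2110
6967 = 3×2110 + 637
2110 = 3×637 + 199
637 = 3×199 + 40
199 = 4×40 + 39
40 = 1×39 + 1
39 = 39×1 + 0
gcd = 1, so a unique solution mod 1865961 exists.
Back-substitute for the Bézout coefficients:
1 = 40 − 39
1 = −199 + 5·40
1 = 5·637 − 16·199
1 = −16·2110 + 53·637
1 = 53·6967 − 175·2110
1 = −175·16044 + 403·6967
1 = 403·616639 − 15489·16044
1 = −15489·1865961 + 46870·616639
So 616639·(46870) ≡ 1 (mod 1865961), giving 616639⁻¹ ≡ 46870.
x ≡ 616639⁻¹·1456787 ≡ 46870·1456787 ≡ 361778 (mod 1865961).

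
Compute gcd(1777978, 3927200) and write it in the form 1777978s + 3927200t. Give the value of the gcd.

Apply Euclid's algorithm to 3927200 and 1777978:
3927200 = 2×1777978 + 371244
1777978 = 4×371244 + 293002
371244 = 1×293002 + 78242
293002 = 3×78242 + 58276
78242 = 1×58276 + 19966
58276 = 2×19966 + 18344
19966 = 1×18344 + 1622
18344 = 11×1622 + 502
1622 = 3×502 + 116
502 = 4×116 + 38
116 = 3×38 + 2
38 = 19×2 + 0
gcd(1777978, 3927200) = 2.
Express as a combination:
2 = 116 − 3·38
2 = −3·502 + 13·116
2 = 13·1622 − 42·502
2 = −42·18344 + 475·1622
2 = 475·19966 − 517·18344
2 = −517·58276 + 1509·19966
2 = 1509·78242 − 2026·58276
2 = −2026·293002 + 7587·78242
2 = 7587·371244 − 9613·293002
2 = −9613·1777978 + 46039·371244
2 = 46039·3927200 − 101691·1777978
So 2 = (46039)·3927200 + (-101691)·1777978.

2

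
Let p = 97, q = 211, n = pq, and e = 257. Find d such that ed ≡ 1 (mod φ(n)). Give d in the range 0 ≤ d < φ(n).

φ(n) = (p−1)(q−1) = 96·210 = 20160.
Need d with 257·d ≡ 1 (mod 20160). Apply the extended Euclidean algorithm:
20160 = 78*257 + 114
257 = 2*114 + 29
114 = 3*29 + 27
29 = 1*27 + 2
27 = 13*2 + 1
2 = 2*1 + 0
Back-substitute:
1 = 27 − 13·2
1 = −13·29 + 14·27
1 = 14·114 − 55·29
1 = −55·257 + 124·114
1 = 124·20160 − 9727·257
So 257·(-9727) ≡ 1 (mod 20160), hence d ≡ -9727 ≡ 10433 (mod 20160).

10433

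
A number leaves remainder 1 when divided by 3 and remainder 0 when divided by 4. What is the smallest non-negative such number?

4

Write x = 1 + 3·k. Then 3·k ≡ 0 − 1 ≡ 3 (mod 4).
Need 3⁻¹ mod 4. Extended Euclid on (4, 3):
4 = 1×3 + 1
3 = 3×1 + 0
Back-substitute:
1 = 4 − 3
3⁻¹ ≡ 3 (mod 4), so k ≡ 3·3 ≡ 1 (mod 4).
x = 1 + 3·1 = 4.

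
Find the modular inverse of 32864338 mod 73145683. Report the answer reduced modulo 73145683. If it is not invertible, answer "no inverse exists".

Euclidean algorithm on 73145683, 32864338:
73145683 = 2×32864338 + 7417007
32864338 = 4×7417007 + 3196310
7417007 = 2×3196310 + 1024387
3196310 = 3×1024387 + 123149
1024387 = 8×123149 + 39195
123149 = 3×39195 + 5564
39195 = 7×5564 + 247
5564 = 22×247 + 130
247 = 1×130 + 117
130 = 1×117 + 13
117 = 9×13 + 0
Since gcd = 13 > 1, 32864338 is not a unit mod 73145683.

no inverse exists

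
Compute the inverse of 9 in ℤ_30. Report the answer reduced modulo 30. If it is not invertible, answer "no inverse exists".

Euclidean algorithm on 30, 9:
30 = 3·9 + 3
9 = 3·3 + 0
gcd(9, 30) = 3 ≠ 1, so 9 has no multiplicative inverse modulo 30.

no inverse exists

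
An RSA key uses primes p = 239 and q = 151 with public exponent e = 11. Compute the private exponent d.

6491

φ(n) = (p−1)(q−1) = 238·150 = 35700.
Need d with 11·d ≡ 1 (mod 35700). Apply the extended Euclidean algorithm:
35700 = 3245×11 + 5
11 = 2×5 + 1
5 = 5×1 + 0
Back-substitute:
1 = 11 − 2·5
1 = −2·35700 + 6491·11
So 11·6491 ≡ 1 (mod 35700), hence d = 6491.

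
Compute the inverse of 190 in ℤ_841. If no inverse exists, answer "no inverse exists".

Apply the Euclidean algorithm to 841 and 190:
841 = 4*190 + 81
190 = 2*81 + 28
81 = 2*28 + 25
28 = 1*25 + 3
25 = 8*3 + 1
3 = 3*1 + 0
gcd = 1, so the inverse exists. Back-substitute:
1 = 25 − 8·3
1 = −8·28 + 9·25
1 = 9·81 − 26·28
1 = −26·190 + 61·81
1 = 61·841 − 270·190
So 190·(-270) ≡ 1 (mod 841), and -270 ≡ 571 (mod 841).

571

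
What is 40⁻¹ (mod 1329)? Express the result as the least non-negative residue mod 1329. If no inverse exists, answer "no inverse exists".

gcd(1329, 40) by repeated division:
1329 = 33·40 + 9
40 = 4·9 + 4
9 = 2·4 + 1
4 = 4·1 + 0
The gcd is 1. Working backward:
1 = 9 − 2·4
1 = −2·40 + 9·9
1 = 9·1329 − 299·40
So 40·(-299) ≡ 1 (mod 1329), and -299 ≡ 1030 (mod 1329).

1030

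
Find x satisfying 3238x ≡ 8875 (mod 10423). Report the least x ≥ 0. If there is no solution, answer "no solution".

First find gcd(3238, 10423):
10423 = 3×3238 + 709
3238 = 4×709 + 402
709 = 1×402 + 307
402 = 1×307 + 95
307 = 3×95 + 22
95 = 4×22 + 7
22 = 3×7 + 1
7 = 7×1 + 0
gcd = 1, so a unique solution mod 10423 exists.
Back-substitute for the Bézout coefficients:
1 = 22 − 3·7
1 = −3·95 + 13·22
1 = 13·307 − 42·95
1 = −42·402 + 55·307
1 = 55·709 − 97·402
1 = −97·3238 + 443·709
1 = 443·10423 − 1426·3238
So 3238·(-1426) ≡ 1 (mod 10423), giving 3238⁻¹ ≡ 8997.
x ≡ 3238⁻¹·8875 ≡ 8997·8875 ≡ 8195 (mod 10423).

8195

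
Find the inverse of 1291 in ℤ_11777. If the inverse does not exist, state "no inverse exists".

3056

Apply the Euclidean algorithm to 11777 and 1291:
11777 = 9×1291 + 158
1291 = 8×158 + 27
158 = 5×27 + 23
27 = 1×23 + 4
23 = 5×4 + 3
4 = 1×3 + 1
3 = 3×1 + 0
The gcd is 1. Working backward:
1 = 4 − 3
1 = −23 + 6·4
1 = 6·27 − 7·23
1 = −7·158 + 41·27
1 = 41·1291 − 335·158
1 = −335·11777 + 3056·1291
So 1291·3056 ≡ 1 (mod 11777).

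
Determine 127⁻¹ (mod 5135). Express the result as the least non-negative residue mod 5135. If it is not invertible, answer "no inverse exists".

1213

Apply the Euclidean algorithm to 5135 and 127:
5135 = 40×127 + 55
127 = 2×55 + 17
55 = 3×17 + 4
17 = 4×4 + 1
4 = 4×1 + 0
gcd = 1, so the inverse exists. Back-substitute:
1 = 17 − 4·4
1 = −4·55 + 13·17
1 = 13·127 − 30·55
1 = −30·5135 + 1213·127
So 127·1213 ≡ 1 (mod 5135).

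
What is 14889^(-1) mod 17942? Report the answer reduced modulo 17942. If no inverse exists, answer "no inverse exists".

Apply the Euclidean algorithm to 17942 and 14889:
17942 = 1×14889 + 3053
14889 = 4×3053 + 2677
3053 = 1×2677 + 376
2677 = 7×376 + 45
376 = 8×45 + 16
45 = 2×16 + 13
16 = 1×13 + 3
13 = 4×3 + 1
3 = 3×1 + 0
Since gcd(14889, 17942) = 1, back-substitute to write 1 as a combination:
1 = 13 − 4·3
1 = −4·16 + 5·13
1 = 5·45 − 14·16
1 = −14·376 + 117·45
1 = 117·2677 − 833·376
1 = −833·3053 + 950·2677
1 = 950·14889 − 4633·3053
1 = −4633·17942 + 5583·14889
So 14889·5583 ≡ 1 (mod 17942).

5583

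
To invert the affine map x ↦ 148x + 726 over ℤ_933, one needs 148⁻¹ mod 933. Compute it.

145

gcd(933, 148) by repeated division:
933 = 6·148 + 45
148 = 3·45 + 13
45 = 3·13 + 6
13 = 2·6 + 1
6 = 6·1 + 0
Since gcd(148, 933) = 1, back-substitute to write 1 as a combination:
1 = 13 − 2·6
1 = −2·45 + 7·13
1 = 7·148 − 23·45
1 = −23·933 + 145·148
So 148·145 ≡ 1 (mod 933).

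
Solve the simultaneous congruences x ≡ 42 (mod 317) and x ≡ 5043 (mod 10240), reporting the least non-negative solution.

2616243

Write x = 42 + 317·k. Then 317·k ≡ 5043 − 42 ≡ 5001 (mod 10240).
Need 317⁻¹ mod 10240. Extended Euclid on (10240, 317):
10240 = 32·317 + 96
317 = 3·96 + 29
96 = 3·29 + 9
29 = 3·9 + 2
9 = 4·2 + 1
2 = 2·1 + 0
Back-substitute:
1 = 9 − 4·2
1 = −4·29 + 13·9
1 = 13·96 − 43·29
1 = −43·317 + 142·96
1 = 142·10240 − 4587·317
317⁻¹ ≡ 5653 (mod 10240), so k ≡ 5653·5001 ≡ 8253 (mod 10240).
x = 42 + 317·8253 = 2616243.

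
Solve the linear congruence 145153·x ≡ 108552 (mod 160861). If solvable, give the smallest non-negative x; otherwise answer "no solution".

122390

First find gcd(145153, 160861):
160861 = 1*145153 + 15708
145153 = 9*15708 + 3781
15708 = 4*3781 + 584
3781 = 6*584 + 277
584 = 2*277 + 30
277 = 9*30 + 7
30 = 4*7 + 2
7 = 3*2 + 1
2 = 2*1 + 0
gcd = 1, so a unique solution mod 160861 exists.
Back-substitute for the Bézout coefficients:
1 = 7 − 3·2
1 = −3·30 + 13·7
1 = 13·277 − 120·30
1 = −120·584 + 253·277
1 = 253·3781 − 1638·584
1 = −1638·15708 + 6805·3781
1 = 6805·145153 − 62883·15708
1 = −62883·160861 + 69688·145153
So 145153·(69688) ≡ 1 (mod 160861), giving 145153⁻¹ ≡ 69688.
x ≡ 145153⁻¹·108552 ≡ 69688·108552 ≡ 122390 (mod 160861).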